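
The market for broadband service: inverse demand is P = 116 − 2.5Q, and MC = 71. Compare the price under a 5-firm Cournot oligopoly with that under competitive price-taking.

Cournot: P = 78.5; Competition: P = 71

Cournot with 5 identical firms: the symmetric best-response condition is 116 − 15q = 71. Each firm produces q = 3, total output Q = 15, price P = 78.5.
Perfect competition: P = MC = 71, so 116 − 2.5Q = 71 and Q = 18.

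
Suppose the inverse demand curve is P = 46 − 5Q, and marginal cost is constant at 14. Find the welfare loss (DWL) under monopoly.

DWL = 25.6

Competitive firms price at marginal cost: P = 14, giving Q = 6.4.
A monopolist chooses Q where MR = MC. MR = 46 − 10Q; setting this equal to 14 gives Q = 3.2 and P = 30.
DWL is the triangle between Q = 3.2 and Q = 6.4: ½·(6.4 − 3.2)·(30 − 14) = 25.6.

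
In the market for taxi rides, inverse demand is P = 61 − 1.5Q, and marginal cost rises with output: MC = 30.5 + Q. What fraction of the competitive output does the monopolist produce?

The monopolist equates marginal revenue to marginal cost: 61 − 3Q = 30.5 + Q, so Q = 7.625. From demand, P = 793/16.
Under competition P = MC: 61 − 1.5Q = 30.5 + Q ⇒ Q = 12.2, P = 42.7.
Ratio Q_m/Q_c = 7.625/12.2 = 0.625.

Q_m/Q_c = 0.625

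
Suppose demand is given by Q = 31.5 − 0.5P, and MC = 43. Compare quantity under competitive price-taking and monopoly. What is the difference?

Q falls by 5

Inverting demand: P = 63 − 2Q.
Competitive firms price at marginal cost: P = 43, giving Q = 10.
The monopolist equates marginal revenue to marginal cost: 63 − 4Q = 43, so Q = 5. From demand, P = 53.
Change in quantity: 5 − 10 = −5.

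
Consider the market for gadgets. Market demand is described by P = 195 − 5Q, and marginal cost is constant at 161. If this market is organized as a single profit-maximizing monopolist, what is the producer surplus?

Monopoly sets MR = MC: 195 − 10Q = 161 ⇒ Q = 3.4, P = 195 − 5·3.4 = 178.
PS = (178 − 161)·3.4 = 57.8.

PS = 57.8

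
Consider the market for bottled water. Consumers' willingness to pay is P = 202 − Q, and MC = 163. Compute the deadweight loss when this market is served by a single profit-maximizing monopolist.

DWL = 190.125

Perfect competition: P = MC = 163, so 202 − Q = 163 and Q = 39.
The monopolist equates marginal revenue to marginal cost: 202 − 2Q = 163, so Q = 19.5. From demand, P = 182.5.
DWL is the triangle between Q = 19.5 and Q = 39: ½·(39 − 19.5)·(182.5 − 163) = 190.125.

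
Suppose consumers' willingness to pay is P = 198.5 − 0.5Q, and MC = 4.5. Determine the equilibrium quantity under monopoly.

A monopolist chooses Q where MR = MC. MR = 198.5 − Q; setting this equal to 4.5 gives Q = 194 and P = 101.5.

Q = 194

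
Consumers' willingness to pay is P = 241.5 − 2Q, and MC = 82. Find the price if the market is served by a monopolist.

The monopolist equates marginal revenue to marginal cost: 241.5 − 4Q = 82, so Q = 39.875. From demand, P = 161.75.

P = 161.75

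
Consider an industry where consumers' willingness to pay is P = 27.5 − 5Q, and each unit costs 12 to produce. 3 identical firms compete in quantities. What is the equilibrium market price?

P = 15.875

With 3 symmetric Cournot firms, each firm's FOC gives 27.5 − 20q = 12, so q = 0.775, Q = 3·0.775 = 2.325, and P = 15.875.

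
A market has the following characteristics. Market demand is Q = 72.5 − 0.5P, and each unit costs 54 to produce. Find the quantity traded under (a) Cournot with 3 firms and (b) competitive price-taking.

Inverting demand: P = 145 − 2Q.
In a 3-firm Cournot equilibrium, symmetry and the first-order condition give q = (145 − 54)/(8) = 11.375. So Q = 34.125 and P = 76.75.
Under competition P = MC = 54, so Q = (145 − 54)/2 = 45.5.

Cournot: Q = 34.125; Competition: Q = 45.5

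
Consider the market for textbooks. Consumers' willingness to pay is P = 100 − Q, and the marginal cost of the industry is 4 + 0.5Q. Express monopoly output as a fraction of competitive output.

Q_m/Q_c = 0.6

Monopoly sets MR = MC: 100 − 2Q = 4 + 0.5Q ⇒ Q = 38.4, P = 100 − 38.4 = 61.6.
Under competition P = MC: 100 − Q = 4 + 0.5Q ⇒ Q = 64, P = 36.
Ratio Q_m/Q_c = 38.4/64 = 0.6.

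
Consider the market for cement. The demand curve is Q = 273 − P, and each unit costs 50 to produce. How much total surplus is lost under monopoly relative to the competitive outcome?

DWL = 6216.125

Inverting demand: P = 273 − Q.
Under competition P = MC = 50, so Q = (273 − 50)/1 = 223.
Monopoly sets MR = MC: 273 − 2Q = 50 ⇒ Q = 111.5, P = 273 − 111.5 = 161.5.
DWL is the triangle between Q = 111.5 and Q = 223: ½·(223 − 111.5)·(161.5 − 50) = 6216.125.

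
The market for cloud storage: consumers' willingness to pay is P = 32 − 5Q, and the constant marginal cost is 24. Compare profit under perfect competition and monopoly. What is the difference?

π rises by 3.2

Perfect competition: P = MC = 24, so 32 − 5Q = 24 and Q = 1.6.
Profit = (24 − 24)·1.6 = 0.
A monopolist chooses Q where MR = MC. MR = 32 − 10Q; setting this equal to 24 gives Q = 0.8 and P = 28.
Profit = (28 − 24)·0.8 = 3.2.
Change in profit: 3.2 − 0 = 3.2.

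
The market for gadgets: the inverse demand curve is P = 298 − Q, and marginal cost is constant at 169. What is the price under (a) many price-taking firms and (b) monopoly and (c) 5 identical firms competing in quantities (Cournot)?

Competition: P = 169; Monopoly: P = 233.5; Cournot: P = 190.5

Perfect competition: P = MC = 169, so 298 − Q = 169 and Q = 129.
A monopolist chooses Q where MR = MC. MR = 298 − 2Q; setting this equal to 169 gives Q = 64.5 and P = 233.5.
With 5 symmetric Cournot firms, each firm's FOC gives 298 − 6q = 169, so q = 21.5, Q = 5·21.5 = 107.5, and P = 190.5.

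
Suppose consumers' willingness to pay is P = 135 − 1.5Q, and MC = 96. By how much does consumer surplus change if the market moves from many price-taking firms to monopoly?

Consumer surplus falls by 380.25

Competitive firms price at marginal cost: P = 96, giving Q = 26.
CS = ½·(135 − 96)·26 = 507.
A monopolist chooses Q where MR = MC. MR = 135 − 3Q; setting this equal to 96 gives Q = 13 and P = 115.5.
CS = ½·(135 − 115.5)·13 = 126.75.
Change in consumer surplus: 126.75 − 507 = −380.25.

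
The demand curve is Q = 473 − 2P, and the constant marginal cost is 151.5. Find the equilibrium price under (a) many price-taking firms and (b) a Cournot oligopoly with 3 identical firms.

Inverting demand: P = 236.5 − 0.5Q.
Competitive firms price at marginal cost: P = 151.5, giving Q = 170.
In a 3-firm Cournot equilibrium, symmetry and the first-order condition give q = (236.5 − 151.5)/(2) = 42.5. So Q = 127.5 and P = 172.75.

Competition: P = 151.5; Cournot: P = 172.75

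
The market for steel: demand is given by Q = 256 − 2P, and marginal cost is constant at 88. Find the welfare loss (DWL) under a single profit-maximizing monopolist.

Inverting demand: P = 128 − 0.5Q.
Competitive firms price at marginal cost: P = 88, giving Q = 80.
Monopoly sets MR = MC: 128 − Q = 88 ⇒ Q = 40, P = 128 − 0.5·40 = 108.
DWL is the triangle between Q = 40 and Q = 80: ½·(80 − 40)·(108 − 88) = 400.

DWL = 400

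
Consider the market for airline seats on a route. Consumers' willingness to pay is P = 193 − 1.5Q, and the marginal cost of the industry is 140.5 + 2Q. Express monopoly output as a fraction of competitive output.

Q_m/Q_c = 0.7

Monopoly sets MR = MC: 193 − 3Q = 140.5 + 2Q ⇒ Q = 10.5, P = 193 − 1.5·10.5 = 177.25.
Competitive equilibrium sets price equal to marginal cost: 193 − 1.5Q = 140.5 + 2Q, so Q = 15 and P = 170.5.
Ratio Q_m/Q_c = 10.5/15 = 0.7.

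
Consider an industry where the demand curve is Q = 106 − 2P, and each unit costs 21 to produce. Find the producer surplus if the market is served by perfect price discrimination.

Inverting demand: P = 53 − 0.5Q.
A perfectly discriminating monopolist sells every unit with P(Q) ≥ MC(Q), so output equals the competitive quantity Q = 64. Each buyer pays their reservation price, so CS = 0 and the firm captures all surplus.
PS = ½·(53 − 21)·64 = 1024.

PS = 1024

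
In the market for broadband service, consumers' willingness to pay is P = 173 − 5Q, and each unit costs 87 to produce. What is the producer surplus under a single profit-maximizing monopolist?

PS = 369.8

A monopolist chooses Q where MR = MC. MR = 173 − 10Q; setting this equal to 87 gives Q = 8.6 and P = 130.
PS = (130 − 87)·8.6 = 369.8.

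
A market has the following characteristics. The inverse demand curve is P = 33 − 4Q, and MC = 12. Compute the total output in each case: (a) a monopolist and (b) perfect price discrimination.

Monopoly: Q = 2.625; Perfect PD: Q = 5.25

The monopolist equates marginal revenue to marginal cost: 33 − 8Q = 12, so Q = 2.625. From demand, P = 22.5.
With perfect price discrimination, output is the efficient level Q = 5.25 (where demand meets MC), but every buyer pays their willingness to pay: CS = 0 and PS = total surplus.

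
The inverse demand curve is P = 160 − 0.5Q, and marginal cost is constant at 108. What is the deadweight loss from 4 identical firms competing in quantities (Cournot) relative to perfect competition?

DWL = 108.16

Competitive firms price at marginal cost: P = 108, giving Q = 104.
Cournot with 4 identical firms: the symmetric best-response condition is 160 − 2.5q = 108. Each firm produces q = 20.8, total output Q = 83.2, price P = 118.4.
DWL is the triangle between Q = 83.2 and Q = 104: ½·(104 − 83.2)·(118.4 − 108) = 108.16.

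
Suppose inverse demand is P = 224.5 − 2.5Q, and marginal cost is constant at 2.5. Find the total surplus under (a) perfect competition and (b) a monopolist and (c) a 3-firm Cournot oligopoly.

Under competition P = MC = 2.5, so Q = (224.5 − 2.5)/2.5 = 88.8.
CS = ½·(224.5 − 2.5)·88.8 = 9856.8; PS = (2.5 − 2.5)·88.8 = 0; TS = 9856.8.
A monopolist chooses Q where MR = MC. MR = 224.5 − 5Q; setting this equal to 2.5 gives Q = 44.4 and P = 113.5.
CS = ½·(224.5 − 113.5)·44.4 = 2464.2; PS = (113.5 − 2.5)·44.4 = 4928.4; TS = 7392.6.
With 3 symmetric Cournot firms, each firm's FOC gives 224.5 − 10q = 2.5, so q = 22.2, Q = 3·22.2 = 66.6, and P = 58.
CS = ½·(224.5 − 58)·66.6 = 5544.45; PS = (58 − 2.5)·66.6 = 3696.3; TS = 9240.75.

Competition: TS = 9856.8; Monopoly: TS = 7392.6; Cournot: TS = 9240.75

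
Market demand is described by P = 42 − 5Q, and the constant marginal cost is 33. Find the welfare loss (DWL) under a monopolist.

DWL = 2.025

Perfect competition: P = MC = 33, so 42 − 5Q = 33 and Q = 1.8.
A monopolist chooses Q where MR = MC. MR = 42 − 10Q; setting this equal to 33 gives Q = 0.9 and P = 37.5.
DWL is the triangle between Q = 0.9 and Q = 1.8: ½·(1.8 − 0.9)·(37.5 − 33) = 2.025.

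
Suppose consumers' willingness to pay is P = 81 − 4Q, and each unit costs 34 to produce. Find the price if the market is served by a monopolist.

The monopolist equates marginal revenue to marginal cost: 81 − 8Q = 34, so Q = 5.875. From demand, P = 57.5.

P = 57.5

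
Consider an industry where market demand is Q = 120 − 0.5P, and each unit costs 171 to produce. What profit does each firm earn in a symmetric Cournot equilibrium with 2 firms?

π_i = 264.5

Inverting demand: P = 240 − 2Q.
With 2 symmetric Cournot firms, each firm's FOC gives 240 − 6q = 171, so q = 11.5, Q = 2·11.5 = 23, and P = 194.
Each firm's profit = (194 − 171)·11.5 = 264.5.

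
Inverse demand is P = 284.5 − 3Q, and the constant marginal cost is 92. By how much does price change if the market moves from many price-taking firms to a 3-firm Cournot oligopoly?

Competitive firms price at marginal cost: P = 92, giving Q = 385/6.
In a 3-firm Cournot equilibrium, symmetry and the first-order condition give q = (284.5 − 92)/(12) = 385/24. So Q = 48.125 and P = 140.125.
Change in price: 140.125 − 92 = 48.125.

Price rises by 48.125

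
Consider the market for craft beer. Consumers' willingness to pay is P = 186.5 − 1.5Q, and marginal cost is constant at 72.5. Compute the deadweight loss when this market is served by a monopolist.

DWL = 1083

Competitive firms price at marginal cost: P = 72.5, giving Q = 76.
Monopoly sets MR = MC: 186.5 − 3Q = 72.5 ⇒ Q = 38, P = 186.5 − 1.5·38 = 129.5.
DWL is the triangle between Q = 38 and Q = 76: ½·(76 − 38)·(129.5 − 72.5) = 1083.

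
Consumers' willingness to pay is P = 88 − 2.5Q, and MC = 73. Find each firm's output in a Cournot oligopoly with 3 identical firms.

q_i = 1.5

Cournot with 3 identical firms: the symmetric best-response condition is 88 − 10q = 73. Each firm produces q = 1.5, total output Q = 4.5, price P = 76.75.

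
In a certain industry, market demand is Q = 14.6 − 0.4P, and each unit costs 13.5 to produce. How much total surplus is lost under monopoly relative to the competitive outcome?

DWL = 26.45

Inverting demand: P = 36.5 − 2.5Q.
Competitive firms price at marginal cost: P = 13.5, giving Q = 9.2.
The monopolist equates marginal revenue to marginal cost: 36.5 − 5Q = 13.5, so Q = 4.6. From demand, P = 25.
DWL is the triangle between Q = 4.6 and Q = 9.2: ½·(9.2 − 4.6)·(25 − 13.5) = 26.45.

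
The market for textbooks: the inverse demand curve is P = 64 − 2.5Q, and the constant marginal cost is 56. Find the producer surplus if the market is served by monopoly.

The monopolist equates marginal revenue to marginal cost: 64 − 5Q = 56, so Q = 1.6. From demand, P = 60.
PS = (60 − 56)·1.6 = 6.4.

PS = 6.4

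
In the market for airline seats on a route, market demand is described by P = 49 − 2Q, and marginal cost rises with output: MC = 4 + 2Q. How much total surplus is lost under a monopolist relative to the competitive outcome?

DWL = 28.125

Competitive equilibrium sets price equal to marginal cost: 49 − 2Q = 4 + 2Q, so Q = 11.25 and P = 26.5.
The monopolist equates marginal revenue to marginal cost: 49 − 4Q = 4 + 2Q, so Q = 7.5. From demand, P = 34.
CS = ½·(49 − 26.5)·11.25 = 2025/16; PS = (26.5·11.25 − 4·11.25 − ½·2·11.25²) = 2025/16; TS = 253.125.
CS = ½·(49 − 34)·7.5 = 56.25; PS = (34·7.5 − 4·7.5 − ½·2·7.5²) = 168.75; TS = 225.
DWL = 253.125 − 225 = 28.125.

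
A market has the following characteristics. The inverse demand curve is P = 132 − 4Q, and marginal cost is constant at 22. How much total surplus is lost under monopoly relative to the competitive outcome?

Perfect competition: P = MC = 22, so 132 − 4Q = 22 and Q = 27.5.
The monopolist equates marginal revenue to marginal cost: 132 − 8Q = 22, so Q = 13.75. From demand, P = 77.
DWL is the triangle between Q = 13.75 and Q = 27.5: ½·(27.5 − 13.75)·(77 − 22) = 378.125.

DWL = 378.125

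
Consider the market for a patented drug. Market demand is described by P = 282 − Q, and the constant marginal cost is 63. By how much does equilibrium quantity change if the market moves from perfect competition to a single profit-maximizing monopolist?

Competitive firms price at marginal cost: P = 63, giving Q = 219.
The monopolist equates marginal revenue to marginal cost: 282 − 2Q = 63, so Q = 109.5. From demand, P = 172.5.
Change in equilibrium quantity: 109.5 − 219 = −109.5.

Q falls by 109.5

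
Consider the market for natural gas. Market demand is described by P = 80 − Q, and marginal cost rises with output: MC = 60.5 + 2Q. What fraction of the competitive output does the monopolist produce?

Q_m/Q_c = 0.75

Monopoly sets MR = MC: 80 − 2Q = 60.5 + 2Q ⇒ Q = 4.875, P = 80 − 4.875 = 75.125.
Under competition P = MC: 80 − Q = 60.5 + 2Q ⇒ Q = 6.5, P = 73.5.
Ratio Q_m/Q_c = 4.875/6.5 = 0.75.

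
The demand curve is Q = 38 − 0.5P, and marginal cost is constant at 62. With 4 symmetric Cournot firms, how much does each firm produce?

Inverting demand: P = 76 − 2Q.
In a 4-firm Cournot equilibrium, symmetry and the first-order condition give q = (76 − 62)/(10) = 1.4. So Q = 5.6 and P = 64.8.

q_i = 1.4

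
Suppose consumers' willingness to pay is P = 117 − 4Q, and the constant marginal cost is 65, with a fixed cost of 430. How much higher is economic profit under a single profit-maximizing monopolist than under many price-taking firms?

Economic profit rises by 169

Competitive firms price at marginal cost: P = 65, giving Q = 13.
Profit = (65 − 65)·13 − 430 = −430.
A monopolist chooses Q where MR = MC. MR = 117 − 8Q; setting this equal to 65 gives Q = 6.5 and P = 91.
Profit = (91 − 65)·6.5 − 430 = −261.
Change in economic profit: −261 − −430 = 169.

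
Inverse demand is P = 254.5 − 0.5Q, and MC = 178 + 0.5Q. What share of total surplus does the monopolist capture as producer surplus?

PS/TS = 0.75

A monopolist chooses Q where MR = MC. MR = 254.5 − Q; setting this equal to 178 + 0.5Q gives Q = 51 and P = 229.
CS = ½·(254.5 − 229)·51 = 650.25.
PS = P·Q − VC(Q) = 229·51 − (178·51 + ½·0.5·51²) = 1950.75.
Share captured = PS/TS = 1950.75/2601 = 0.75.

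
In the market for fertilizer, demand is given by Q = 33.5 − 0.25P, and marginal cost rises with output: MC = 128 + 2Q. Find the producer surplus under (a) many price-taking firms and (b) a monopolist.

Inverting demand: P = 134 − 4Q.
Competitive equilibrium sets price equal to marginal cost: 134 − 4Q = 128 + 2Q, so Q = 1 and P = 130.
PS = P·Q − VC(Q) = 130·1 − (128·1 + ½·2·1²) = 1.
Monopoly sets MR = MC: 134 − 8Q = 128 + 2Q ⇒ Q = 0.6, P = 134 − 4·0.6 = 131.6.
PS = P·Q − VC(Q) = 131.6·0.6 − (128·0.6 + ½·2·0.6²) = 1.8.

Competition: PS = 1; Monopoly: PS = 1.8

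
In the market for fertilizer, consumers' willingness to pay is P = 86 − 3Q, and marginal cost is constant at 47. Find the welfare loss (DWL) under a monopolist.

DWL = 63.375

Under competition P = MC = 47, so Q = (86 − 47)/3 = 13.
Monopoly sets MR = MC: 86 − 6Q = 47 ⇒ Q = 6.5, P = 86 − 3·6.5 = 66.5.
DWL is the triangle between Q = 6.5 and Q = 13: ½·(13 − 6.5)·(66.5 − 47) = 63.375.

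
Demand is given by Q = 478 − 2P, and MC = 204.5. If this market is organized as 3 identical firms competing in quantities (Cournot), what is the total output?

Q = 51.75

Inverting demand: P = 239 − 0.5Q.
In a 3-firm Cournot equilibrium, symmetry and the first-order condition give q = (239 − 204.5)/(2) = 17.25. So Q = 51.75 and P = 213.125.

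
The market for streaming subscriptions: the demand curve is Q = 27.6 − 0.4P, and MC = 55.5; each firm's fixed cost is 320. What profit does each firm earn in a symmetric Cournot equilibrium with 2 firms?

π_i = −311.9

Inverting demand: P = 69 − 2.5Q.
Cournot with 2 identical firms: the symmetric best-response condition is 69 − 7.5q = 55.5. Each firm produces q = 1.8, total output Q = 3.6, price P = 60.
Each firm's profit = (60 − 55.5)·1.8 − 320 = −311.9.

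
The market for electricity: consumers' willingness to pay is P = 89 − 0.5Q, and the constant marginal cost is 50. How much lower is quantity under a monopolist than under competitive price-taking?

Perfect competition: P = MC = 50, so 89 − 0.5Q = 50 and Q = 78.
The monopolist equates marginal revenue to marginal cost: 89 − Q = 50, so Q = 39. From demand, P = 69.5.
Change in quantity: 39 − 78 = −39.

Q falls by 39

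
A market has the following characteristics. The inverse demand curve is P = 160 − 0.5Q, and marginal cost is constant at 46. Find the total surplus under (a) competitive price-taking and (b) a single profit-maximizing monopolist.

Competitive firms price at marginal cost: P = 46, giving Q = 228.
CS = ½·(160 − 46)·228 = 12996; PS = (46 − 46)·228 = 0; TS = 12996.
Monopoly sets MR = MC: 160 − Q = 46 ⇒ Q = 114, P = 160 − 0.5·114 = 103.
CS = ½·(160 − 103)·114 = 3249; PS = (103 − 46)·114 = 6498; TS = 9747.

Competition: TS = 12996; Monopoly: TS = 9747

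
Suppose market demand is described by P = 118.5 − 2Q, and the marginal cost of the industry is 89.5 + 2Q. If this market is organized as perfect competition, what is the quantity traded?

Q = 7.25

Competitive equilibrium sets price equal to marginal cost: 118.5 − 2Q = 89.5 + 2Q, so Q = 7.25 and P = 104.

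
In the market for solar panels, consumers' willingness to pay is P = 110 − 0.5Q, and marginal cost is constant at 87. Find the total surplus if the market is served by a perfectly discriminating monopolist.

Under first-degree price discrimination the firm charges each unit its demand price and produces up to where P = MC, i.e. Q = 46. Consumer surplus is zero; producer surplus equals total surplus.
TS = 529 (equal to competitive TS).

TS = 529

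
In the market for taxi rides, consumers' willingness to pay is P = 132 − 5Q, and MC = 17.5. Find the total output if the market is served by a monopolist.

The monopolist equates marginal revenue to marginal cost: 132 − 10Q = 17.5, so Q = 11.45. From demand, P = 74.75.

Q = 11.45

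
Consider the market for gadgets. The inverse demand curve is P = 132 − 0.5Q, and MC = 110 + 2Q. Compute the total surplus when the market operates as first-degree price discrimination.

TS = 96.8

Under first-degree price discrimination the firm charges each unit its demand price and produces up to where P = MC, i.e. Q = 8.8. Consumer surplus is zero; producer surplus equals total surplus.
TS = 96.8 (equal to competitive TS).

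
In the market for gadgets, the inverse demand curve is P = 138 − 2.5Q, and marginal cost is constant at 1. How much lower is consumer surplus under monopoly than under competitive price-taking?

Competitive firms price at marginal cost: P = 1, giving Q = 54.8.
CS = ½·(138 − 1)·54.8 = 3753.8.
A monopolist chooses Q where MR = MC. MR = 138 − 5Q; setting this equal to 1 gives Q = 27.4 and P = 69.5.
CS = ½·(138 − 69.5)·27.4 = 938.45.
Change in consumer surplus: 938.45 − 3753.8 = −2815.35.

Consumer surplus falls by 2815.35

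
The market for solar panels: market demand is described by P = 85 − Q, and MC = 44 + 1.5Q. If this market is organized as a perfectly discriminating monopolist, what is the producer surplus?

PS = 336.2

Under first-degree price discrimination the firm charges each unit its demand price and produces up to where P = MC, i.e. Q = 16.4. Consumer surplus is zero; producer surplus equals total surplus.
PS = ½·(85 − 44)·16.4 = 336.2.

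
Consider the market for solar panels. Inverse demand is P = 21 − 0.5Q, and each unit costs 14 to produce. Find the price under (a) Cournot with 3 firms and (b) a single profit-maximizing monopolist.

Cournot: P = 15.75; Monopoly: P = 17.5

With 3 symmetric Cournot firms, each firm's FOC gives 21 − 2q = 14, so q = 3.5, Q = 3·3.5 = 10.5, and P = 15.75.
The monopolist equates marginal revenue to marginal cost: 21 − Q = 14, so Q = 7. From demand, P = 17.5.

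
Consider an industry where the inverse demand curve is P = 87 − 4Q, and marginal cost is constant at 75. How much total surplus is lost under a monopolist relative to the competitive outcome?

DWL = 4.5

Perfect competition: P = MC = 75, so 87 − 4Q = 75 and Q = 3.
Monopoly sets MR = MC: 87 − 8Q = 75 ⇒ Q = 1.5, P = 87 − 4·1.5 = 81.
DWL is the triangle between Q = 1.5 and Q = 3: ½·(3 − 1.5)·(81 − 75) = 4.5.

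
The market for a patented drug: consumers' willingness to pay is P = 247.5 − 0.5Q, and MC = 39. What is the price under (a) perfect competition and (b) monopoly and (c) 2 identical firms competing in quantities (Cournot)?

Under competition P = MC = 39, so Q = (247.5 − 39)/0.5 = 417.
The monopolist equates marginal revenue to marginal cost: 247.5 − Q = 39, so Q = 208.5. From demand, P = 143.25.
Cournot with 2 identical firms: the symmetric best-response condition is 247.5 − 1.5q = 39. Each firm produces q = 139, total output Q = 278, price P = 108.5.

Competition: P = 39; Monopoly: P = 143.25; Cournot: P = 108.5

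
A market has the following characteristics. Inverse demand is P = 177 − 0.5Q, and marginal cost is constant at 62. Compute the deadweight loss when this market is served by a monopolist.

Perfect competition: P = MC = 62, so 177 − 0.5Q = 62 and Q = 230.
Monopoly sets MR = MC: 177 − Q = 62 ⇒ Q = 115, P = 177 − 0.5·115 = 119.5.
DWL is the triangle between Q = 115 and Q = 230: ½·(230 − 115)·(119.5 − 62) = 3306.25.

DWL = 3306.25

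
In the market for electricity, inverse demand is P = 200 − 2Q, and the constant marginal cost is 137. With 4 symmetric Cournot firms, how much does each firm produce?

In a 4-firm Cournot equilibrium, symmetry and the first-order condition give q = (200 − 137)/(10) = 6.3. So Q = 25.2 and P = 149.6.

q_i = 6.3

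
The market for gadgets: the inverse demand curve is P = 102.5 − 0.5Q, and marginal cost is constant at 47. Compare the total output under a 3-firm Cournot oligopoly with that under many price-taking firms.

Cournot: Q = 83.25; Competition: Q = 111

Cournot with 3 identical firms: the symmetric best-response condition is 102.5 − 2q = 47. Each firm produces q = 27.75, total output Q = 83.25, price P = 60.875.
Perfect competition: P = MC = 47, so 102.5 − 0.5Q = 47 and Q = 111.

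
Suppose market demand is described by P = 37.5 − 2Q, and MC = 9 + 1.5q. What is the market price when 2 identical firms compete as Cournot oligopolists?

P = 22.3

In a 2-firm Cournot equilibrium, symmetry and the first-order condition give q = (37.5 − 9)/(7.5) = 3.8. So Q = 7.6 and P = 22.3.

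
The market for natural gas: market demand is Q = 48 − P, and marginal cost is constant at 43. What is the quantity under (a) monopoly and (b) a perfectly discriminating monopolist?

Monopoly: Q = 2.5; Perfect PD: Q = 5

Inverting demand: P = 48 − Q.
A monopolist chooses Q where MR = MC. MR = 48 − 2Q; setting this equal to 43 gives Q = 2.5 and P = 45.5.
With perfect price discrimination, output is the efficient level Q = 5 (where demand meets MC), but every buyer pays their willingness to pay: CS = 0 and PS = total surplus.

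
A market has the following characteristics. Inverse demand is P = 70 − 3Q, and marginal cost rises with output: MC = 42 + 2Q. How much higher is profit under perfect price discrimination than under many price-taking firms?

π rises by 47.04

Competitive equilibrium sets price equal to marginal cost: 70 − 3Q = 42 + 2Q, so Q = 5.6 and P = 53.2.
Profit = 53.2·5.6 − (42·5.6 + ½·2·5.6²) = 31.36.
Under first-degree price discrimination the firm charges each unit its demand price and produces up to where P = MC, i.e. Q = 5.6. Consumer surplus is zero; producer surplus equals total surplus.
PS equals the full surplus area, 78.4. Profit = 78.4 = 78.4.
Change in profit: 78.4 − 31.36 = 47.04.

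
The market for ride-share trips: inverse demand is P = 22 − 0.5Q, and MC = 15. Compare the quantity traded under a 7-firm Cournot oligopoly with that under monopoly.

With 7 symmetric Cournot firms, each firm's FOC gives 22 − 4q = 15, so q = 1.75, Q = 7·1.75 = 12.25, and P = 15.875.
A monopolist chooses Q where MR = MC. MR = 22 − Q; setting this equal to 15 gives Q = 7 and P = 18.5.

Cournot: Q = 12.25; Monopoly: Q = 7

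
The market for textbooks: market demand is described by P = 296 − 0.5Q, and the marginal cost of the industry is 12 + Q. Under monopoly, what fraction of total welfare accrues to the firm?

PS/TS = 0.8

A monopolist chooses Q where MR = MC. MR = 296 − Q; setting this equal to 12 + Q gives Q = 142 and P = 225.
CS = ½·(296 − 225)·142 = 5041.
PS = P·Q − VC(Q) = 225·142 − (12·142 + ½·1·142²) = 20164.
Share captured = PS/TS = 20164/25205 = 0.8.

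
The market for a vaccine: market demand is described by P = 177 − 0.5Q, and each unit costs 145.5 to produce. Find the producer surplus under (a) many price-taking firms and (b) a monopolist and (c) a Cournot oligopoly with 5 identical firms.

Competition: PS = 0; Monopoly: PS = 496.125; Cournot: PS = 275.625

Perfect competition: P = MC = 145.5, so 177 − 0.5Q = 145.5 and Q = 63.
PS = (145.5 − 145.5)·63 = 0.
Monopoly sets MR = MC: 177 − Q = 145.5 ⇒ Q = 31.5, P = 177 − 0.5·31.5 = 161.25.
PS = (161.25 − 145.5)·31.5 = 496.125.
In a 5-firm Cournot equilibrium, symmetry and the first-order condition give q = (177 − 145.5)/(3) = 10.5. So Q = 52.5 and P = 150.75.
PS = (150.75 − 145.5)·52.5 = 275.625.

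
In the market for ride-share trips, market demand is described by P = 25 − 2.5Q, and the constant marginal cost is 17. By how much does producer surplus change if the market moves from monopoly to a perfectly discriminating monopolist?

Monopoly sets MR = MC: 25 − 5Q = 17 ⇒ Q = 1.6, P = 25 − 2.5·1.6 = 21.
PS = (21 − 17)·1.6 = 6.4.
With perfect price discrimination, output is the efficient level Q = 3.2 (where demand meets MC), but every buyer pays their willingness to pay: CS = 0 and PS = total surplus.
PS = ½·(25 − 17)·3.2 = 12.8.
Change in producer surplus: 12.8 − 6.4 = 6.4.

PS rises by 6.4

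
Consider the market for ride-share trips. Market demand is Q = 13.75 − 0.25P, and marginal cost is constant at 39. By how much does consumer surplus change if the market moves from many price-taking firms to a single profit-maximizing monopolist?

Inverting demand: P = 55 − 4Q.
Competitive firms price at marginal cost: P = 39, giving Q = 4.
CS = ½·(55 − 39)·4 = 32.
The monopolist equates marginal revenue to marginal cost: 55 − 8Q = 39, so Q = 2. From demand, P = 47.
CS = ½·(55 − 47)·2 = 8.
Change in consumer surplus: 8 − 32 = −24.

Consumer surplus falls by 24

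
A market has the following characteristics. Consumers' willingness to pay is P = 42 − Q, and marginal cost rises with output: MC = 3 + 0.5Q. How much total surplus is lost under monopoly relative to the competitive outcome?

DWL = 81.12

Competitive equilibrium sets price equal to marginal cost: 42 − Q = 3 + 0.5Q, so Q = 26 and P = 16.
A monopolist chooses Q where MR = MC. MR = 42 − 2Q; setting this equal to 3 + 0.5Q gives Q = 15.6 and P = 26.4.
CS = ½·(42 − 16)·26 = 338; PS = (16·26 − 3·26 − ½·0.5·26²) = 169; TS = 507.
CS = ½·(42 − 26.4)·15.6 = 121.68; PS = (26.4·15.6 − 3·15.6 − ½·0.5·15.6²) = 304.2; TS = 425.88.
DWL = 507 − 425.88 = 81.12.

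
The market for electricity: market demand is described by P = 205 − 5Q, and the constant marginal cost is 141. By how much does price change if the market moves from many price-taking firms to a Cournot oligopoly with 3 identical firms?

P rises by 16

Perfect competition: P = MC = 141, so 205 − 5Q = 141 and Q = 12.8.
With 3 symmetric Cournot firms, each firm's FOC gives 205 − 20q = 141, so q = 3.2, Q = 3·3.2 = 9.6, and P = 157.
Change in price: 157 − 141 = 16.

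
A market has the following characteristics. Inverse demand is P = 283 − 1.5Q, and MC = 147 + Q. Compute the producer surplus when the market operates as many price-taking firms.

PS = 1479.68

Competitive equilibrium sets price equal to marginal cost: 283 − 1.5Q = 147 + Q, so Q = 54.4 and P = 201.4.
PS = P·Q − VC(Q) = 201.4·54.4 − (147·54.4 + ½·1·54.4²) = 1479.68.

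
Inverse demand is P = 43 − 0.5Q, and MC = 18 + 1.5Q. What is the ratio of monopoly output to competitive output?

Q_m/Q_c = 0.8

A monopolist chooses Q where MR = MC. MR = 43 − Q; setting this equal to 18 + 1.5Q gives Q = 10 and P = 38.
Competitive equilibrium sets price equal to marginal cost: 43 − 0.5Q = 18 + 1.5Q, so Q = 12.5 and P = 36.75.
Ratio Q_m/Q_c = 10/12.5 = 0.8.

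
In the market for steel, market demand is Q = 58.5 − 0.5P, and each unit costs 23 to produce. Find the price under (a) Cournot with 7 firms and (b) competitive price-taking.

Inverting demand: P = 117 − 2Q.
In a 7-firm Cournot equilibrium, symmetry and the first-order condition give q = (117 − 23)/(16) = 5.875. So Q = 41.125 and P = 34.75.
Perfect competition: P = MC = 23, so 117 − 2Q = 23 and Q = 47.

Cournot: P = 34.75; Competition: P = 23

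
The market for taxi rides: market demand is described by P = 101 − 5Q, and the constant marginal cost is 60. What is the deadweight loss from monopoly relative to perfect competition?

Perfect competition: P = MC = 60, so 101 − 5Q = 60 and Q = 8.2.
The monopolist equates marginal revenue to marginal cost: 101 − 10Q = 60, so Q = 4.1. From demand, P = 80.5.
DWL is the triangle between Q = 4.1 and Q = 8.2: ½·(8.2 − 4.1)·(80.5 − 60) = 42.025.

DWL = 42.025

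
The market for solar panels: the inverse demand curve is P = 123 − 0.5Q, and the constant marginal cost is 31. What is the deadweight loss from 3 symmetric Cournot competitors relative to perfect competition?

DWL = 529

Under competition P = MC = 31, so Q = (123 − 31)/0.5 = 184.
Cournot with 3 identical firms: the symmetric best-response condition is 123 − 2q = 31. Each firm produces q = 46, total output Q = 138, price P = 54.
DWL is the triangle between Q = 138 and Q = 184: ½·(184 − 138)·(54 − 31) = 529.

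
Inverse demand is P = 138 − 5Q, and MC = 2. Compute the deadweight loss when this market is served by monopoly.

DWL = 462.4

Perfect competition: P = MC = 2, so 138 − 5Q = 2 and Q = 27.2.
Monopoly sets MR = MC: 138 − 10Q = 2 ⇒ Q = 13.6, P = 138 − 5·13.6 = 70.
DWL is the triangle between Q = 13.6 and Q = 27.2: ½·(27.2 − 13.6)·(70 − 2) = 462.4.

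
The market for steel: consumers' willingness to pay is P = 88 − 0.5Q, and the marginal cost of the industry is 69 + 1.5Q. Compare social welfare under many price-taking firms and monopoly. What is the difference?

TS falls by 3.61

Competitive equilibrium sets price equal to marginal cost: 88 − 0.5Q = 69 + 1.5Q, so Q = 9.5 and P = 83.25.
CS = ½·(88 − 83.25)·9.5 = 361/16; PS = (83.25·9.5 − 69·9.5 − ½·1.5·9.5²) = 1083/16; TS = 90.25.
The monopolist equates marginal revenue to marginal cost: 88 − Q = 69 + 1.5Q, so Q = 7.6. From demand, P = 84.2.
CS = ½·(88 − 84.2)·7.6 = 14.44; PS = (84.2·7.6 − 69·7.6 − ½·1.5·7.6²) = 72.2; TS = 86.64.
Change in social welfare: 86.64 − 90.25 = −3.61.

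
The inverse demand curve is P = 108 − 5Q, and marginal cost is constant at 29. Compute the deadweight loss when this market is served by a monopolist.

Under competition P = MC = 29, so Q = (108 − 29)/5 = 15.8.
Monopoly sets MR = MC: 108 − 10Q = 29 ⇒ Q = 7.9, P = 108 − 5·7.9 = 68.5.
DWL is the triangle between Q = 7.9 and Q = 15.8: ½·(15.8 − 7.9)·(68.5 − 29) = 156.025.

DWL = 156.025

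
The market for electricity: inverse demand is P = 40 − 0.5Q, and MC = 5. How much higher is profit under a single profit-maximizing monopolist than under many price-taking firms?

Profit rises by 612.5

Under competition P = MC = 5, so Q = (40 − 5)/0.5 = 70.
Profit = (5 − 5)·70 = 0.
A monopolist chooses Q where MR = MC. MR = 40 − Q; setting this equal to 5 gives Q = 35 and P = 22.5.
Profit = (22.5 − 5)·35 = 612.5.
Change in profit: 612.5 − 0 = 612.5.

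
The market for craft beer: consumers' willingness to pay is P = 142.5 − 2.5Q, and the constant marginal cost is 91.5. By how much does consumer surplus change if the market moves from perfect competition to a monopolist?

Under competition P = MC = 91.5, so Q = (142.5 − 91.5)/2.5 = 20.4.
CS = ½·(142.5 − 91.5)·20.4 = 520.2.
A monopolist chooses Q where MR = MC. MR = 142.5 − 5Q; setting this equal to 91.5 gives Q = 10.2 and P = 117.
CS = ½·(142.5 − 117)·10.2 = 130.05.
Change in consumer surplus: 130.05 − 520.2 = −390.15.

CS falls by 390.15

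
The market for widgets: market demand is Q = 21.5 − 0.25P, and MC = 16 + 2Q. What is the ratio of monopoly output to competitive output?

Inverting demand: P = 86 − 4Q.
The monopolist equates marginal revenue to marginal cost: 86 − 8Q = 16 + 2Q, so Q = 7. From demand, P = 58.
Competitive equilibrium sets price equal to marginal cost: 86 − 4Q = 16 + 2Q, so Q = 35/3 and P = 118/3.
Ratio Q_m/Q_c = 7/(35/3) = 0.6.

Q_m/Q_c = 0.6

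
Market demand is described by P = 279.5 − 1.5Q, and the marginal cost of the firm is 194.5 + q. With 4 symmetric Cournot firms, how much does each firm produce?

With 4 symmetric Cournot firms, each firm's FOC gives 279.5 − 7.5q = 194.5 + q, so q = 10, Q = 4·10 = 40, and P = 219.5.

q_i = 10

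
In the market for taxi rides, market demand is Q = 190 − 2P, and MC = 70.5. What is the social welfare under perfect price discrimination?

TS = 600.25

Inverting demand: P = 95 − 0.5Q.
Under first-degree price discrimination the firm charges each unit its demand price and produces up to where P = MC, i.e. Q = 49. Consumer surplus is zero; producer surplus equals total surplus.
TS = 600.25 (equal to competitive TS).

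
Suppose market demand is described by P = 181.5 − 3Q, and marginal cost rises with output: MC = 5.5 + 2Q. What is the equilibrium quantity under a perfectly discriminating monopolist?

Under first-degree price discrimination the firm charges each unit its demand price and produces up to where P = MC, i.e. Q = 35.2. Consumer surplus is zero; producer surplus equals total surplus.

Q = 35.2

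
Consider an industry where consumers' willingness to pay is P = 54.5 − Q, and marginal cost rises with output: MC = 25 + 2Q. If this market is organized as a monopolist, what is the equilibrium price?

A monopolist chooses Q where MR = MC. MR = 54.5 − 2Q; setting this equal to 25 + 2Q gives Q = 7.375 and P = 47.125.

P = 47.125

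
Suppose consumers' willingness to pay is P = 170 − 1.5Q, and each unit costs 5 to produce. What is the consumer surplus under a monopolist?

A monopolist chooses Q where MR = MC. MR = 170 − 3Q; setting this equal to 5 gives Q = 55 and P = 87.5.
CS = ½·(170 − 87.5)·55 = 2268.75.

CS = 2268.75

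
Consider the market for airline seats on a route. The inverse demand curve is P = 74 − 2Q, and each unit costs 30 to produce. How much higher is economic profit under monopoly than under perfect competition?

Perfect competition: P = MC = 30, so 74 − 2Q = 30 and Q = 22.
Profit = (30 − 30)·22 = 0.
The monopolist equates marginal revenue to marginal cost: 74 − 4Q = 30, so Q = 11. From demand, P = 52.
Profit = (52 − 30)·11 = 242.
Change in economic profit: 242 − 0 = 242.

π rises by 242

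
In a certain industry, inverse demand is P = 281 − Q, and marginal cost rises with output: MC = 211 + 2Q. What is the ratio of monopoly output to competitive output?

A monopolist chooses Q where MR = MC. MR = 281 − 2Q; setting this equal to 211 + 2Q gives Q = 17.5 and P = 263.5.
Under competition P = MC: 281 − Q = 211 + 2Q ⇒ Q = 70/3, P = 773/3.
Ratio Q_m/Q_c = 17.5/(70/3) = 0.75.

Q_m/Q_c = 0.75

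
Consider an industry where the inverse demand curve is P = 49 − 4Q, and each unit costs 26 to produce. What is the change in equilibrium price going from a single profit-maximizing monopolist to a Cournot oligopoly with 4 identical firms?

P falls by 6.9

A monopolist chooses Q where MR = MC. MR = 49 − 8Q; setting this equal to 26 gives Q = 2.875 and P = 37.5.
Cournot with 4 identical firms: the symmetric best-response condition is 49 − 20q = 26. Each firm produces q = 1.15, total output Q = 4.6, price P = 30.6.
Change in equilibrium price: 30.6 − 37.5 = −6.9.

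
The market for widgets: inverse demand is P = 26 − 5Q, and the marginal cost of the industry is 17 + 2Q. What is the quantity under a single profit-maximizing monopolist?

A monopolist chooses Q where MR = MC. MR = 26 − 10Q; setting this equal to 17 + 2Q gives Q = 0.75 and P = 22.25.

Q = 0.75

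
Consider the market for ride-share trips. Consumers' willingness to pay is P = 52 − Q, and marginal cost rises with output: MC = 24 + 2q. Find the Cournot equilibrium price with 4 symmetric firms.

P = 36

With 4 symmetric Cournot firms, each firm's FOC gives 52 − 5q = 24 + 2q, so q = 4, Q = 4·4 = 16, and P = 36.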